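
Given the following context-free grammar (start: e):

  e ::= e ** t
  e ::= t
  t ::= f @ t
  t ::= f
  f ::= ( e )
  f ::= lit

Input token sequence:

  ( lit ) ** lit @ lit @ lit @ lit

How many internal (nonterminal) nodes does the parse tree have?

15

[e [e [t [f ( [e [t [f lit]]] )]]] ** [t [f lit] @ [t [f lit] @ [t [f lit] @ [t [f lit]]]]]]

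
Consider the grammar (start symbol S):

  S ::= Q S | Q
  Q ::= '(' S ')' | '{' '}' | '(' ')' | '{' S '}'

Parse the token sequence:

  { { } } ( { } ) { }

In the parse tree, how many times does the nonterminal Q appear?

[S [Q { [S [Q { }]] }] [S [Q ( [S [Q { }]] )] [S [Q { }]]]]

5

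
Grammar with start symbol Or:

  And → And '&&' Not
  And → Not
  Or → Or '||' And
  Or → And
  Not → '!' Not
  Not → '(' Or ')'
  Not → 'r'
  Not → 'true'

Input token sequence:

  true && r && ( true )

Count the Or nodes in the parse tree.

[Or [And [And [And [Not true]] && [Not r]] && [Not ( [Or [And [Not true]]] )]]]

2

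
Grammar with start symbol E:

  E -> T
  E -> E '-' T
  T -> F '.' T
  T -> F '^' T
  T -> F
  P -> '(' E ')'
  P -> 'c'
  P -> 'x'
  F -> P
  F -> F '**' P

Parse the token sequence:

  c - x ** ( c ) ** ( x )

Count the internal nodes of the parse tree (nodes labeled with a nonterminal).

[E [E [T [F [P c]]]] - [T [F [F [F [P x]] ** [P ( [E [T [F [P c]]]] )]] ** [P ( [E [T [F [P x]]]] )]]]]

20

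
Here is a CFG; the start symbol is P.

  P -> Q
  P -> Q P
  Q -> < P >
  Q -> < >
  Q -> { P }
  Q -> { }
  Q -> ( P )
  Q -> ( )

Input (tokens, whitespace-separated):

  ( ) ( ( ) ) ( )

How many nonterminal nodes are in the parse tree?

8

[P [Q ( )] [P [Q ( [P [Q ( )]] )] [P [Q ( )]]]]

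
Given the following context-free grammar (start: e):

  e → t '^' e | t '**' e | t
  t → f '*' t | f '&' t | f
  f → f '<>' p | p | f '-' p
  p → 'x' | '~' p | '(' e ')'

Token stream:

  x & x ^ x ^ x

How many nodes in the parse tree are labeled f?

4

[e [t [f [p x]] & [t [f [p x]]]] ^ [e [t [f [p x]]] ^ [e [t [f [p x]]]]]]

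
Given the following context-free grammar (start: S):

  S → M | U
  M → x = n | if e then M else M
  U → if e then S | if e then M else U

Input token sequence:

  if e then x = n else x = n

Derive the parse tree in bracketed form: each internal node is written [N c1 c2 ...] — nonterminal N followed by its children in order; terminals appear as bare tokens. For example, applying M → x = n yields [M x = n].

[S [M if e then [M x = n] else [M x = n]]]

S
M
if e then M else M
if e then x = n else M
if e then x = n else x = n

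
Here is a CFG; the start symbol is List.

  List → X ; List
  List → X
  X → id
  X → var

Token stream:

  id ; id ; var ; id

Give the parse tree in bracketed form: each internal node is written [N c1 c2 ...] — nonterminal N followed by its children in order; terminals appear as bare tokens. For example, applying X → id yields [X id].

[List [X id] ; [List [X id] ; [List [X var] ; [List [X id]]]]]

List
X ; List
id ; List
id ; X ; List
id ; id ; List
id ; id ; X ; List
id ; id ; var ; List
id ; id ; var ; X
id ; id ; var ; id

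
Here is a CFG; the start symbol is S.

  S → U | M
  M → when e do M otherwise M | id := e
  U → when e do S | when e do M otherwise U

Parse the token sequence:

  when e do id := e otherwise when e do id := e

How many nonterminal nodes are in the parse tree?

[S [U when e do [M id := e] otherwise [U when e do [S [M id := e]]]]]

6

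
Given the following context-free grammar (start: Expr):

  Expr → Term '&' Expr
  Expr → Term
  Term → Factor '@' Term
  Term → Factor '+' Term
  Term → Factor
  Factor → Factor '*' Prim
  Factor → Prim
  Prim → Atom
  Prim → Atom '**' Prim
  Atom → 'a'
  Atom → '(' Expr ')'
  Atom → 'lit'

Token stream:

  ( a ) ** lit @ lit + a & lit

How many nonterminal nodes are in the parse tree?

[Expr [Term [Factor [Prim [Atom ( [Expr [Term [Factor [Prim [Atom a]]]]] )] ** [Prim [Atom lit]]]] @ [Term [Factor [Prim [Atom lit]]] + [Term [Factor [Prim [Atom a]]]]]] & [Expr [Term [Factor [Prim [Atom lit]]]]]]

25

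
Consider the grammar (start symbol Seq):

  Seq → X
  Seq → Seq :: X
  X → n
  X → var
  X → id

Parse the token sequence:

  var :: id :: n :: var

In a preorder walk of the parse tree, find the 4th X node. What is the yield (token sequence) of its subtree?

var

[Seq [Seq [Seq [Seq [X var]] :: [X id]] :: [X n]] :: [X var]]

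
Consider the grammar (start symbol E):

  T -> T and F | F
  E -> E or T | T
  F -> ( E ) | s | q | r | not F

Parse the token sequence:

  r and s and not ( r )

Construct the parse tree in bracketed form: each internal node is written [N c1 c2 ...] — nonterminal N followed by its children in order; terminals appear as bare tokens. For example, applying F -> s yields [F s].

[E [T [T [T [F r]] and [F s]] and [F not [F ( [E [T [F r]]] )]]]]

E
T
T and F
T and F and F
F and F and F
r and F and F
r and s and F
r and s and not F
r and s and not ( E )
r and s and not ( T )
r and s and not ( F )
r and s and not ( r )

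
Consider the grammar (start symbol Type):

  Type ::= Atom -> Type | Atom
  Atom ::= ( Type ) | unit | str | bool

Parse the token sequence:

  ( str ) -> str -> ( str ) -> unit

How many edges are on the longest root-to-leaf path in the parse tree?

6

[Type [Atom ( [Type [Atom str]] )] -> [Type [Atom str] -> [Type [Atom ( [Type [Atom str]] )] -> [Type [Atom unit]]]]]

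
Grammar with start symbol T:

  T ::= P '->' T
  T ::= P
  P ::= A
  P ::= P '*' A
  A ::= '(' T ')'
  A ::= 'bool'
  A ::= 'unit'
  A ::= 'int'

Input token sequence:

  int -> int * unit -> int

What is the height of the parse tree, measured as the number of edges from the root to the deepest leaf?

5

[T [P [A int]] -> [T [P [P [A int]] * [A unit]] -> [T [P [A int]]]]]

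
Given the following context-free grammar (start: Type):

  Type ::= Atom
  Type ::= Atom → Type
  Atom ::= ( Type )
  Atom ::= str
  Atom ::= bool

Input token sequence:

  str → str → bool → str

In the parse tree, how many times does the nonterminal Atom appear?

4

[Type [Atom str] → [Type [Atom str] → [Type [Atom bool] → [Type [Atom str]]]]]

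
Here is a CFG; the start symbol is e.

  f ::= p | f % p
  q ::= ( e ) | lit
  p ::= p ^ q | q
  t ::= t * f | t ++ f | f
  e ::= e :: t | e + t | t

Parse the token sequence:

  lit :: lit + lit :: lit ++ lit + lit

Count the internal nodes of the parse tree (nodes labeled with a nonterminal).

[e [e [e [e [e [t [f [p [q lit]]]]] :: [t [f [p [q lit]]]]] + [t [f [p [q lit]]]]] :: [t [t [f [p [q lit]]]] ++ [f [p [q lit]]]]] + [t [f [p [q lit]]]]]

29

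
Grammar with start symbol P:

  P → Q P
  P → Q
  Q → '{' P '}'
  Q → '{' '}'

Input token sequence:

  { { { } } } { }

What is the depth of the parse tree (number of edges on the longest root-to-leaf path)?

[P [Q { [P [Q { [P [Q { }]] }]] }] [P [Q { }]]]

6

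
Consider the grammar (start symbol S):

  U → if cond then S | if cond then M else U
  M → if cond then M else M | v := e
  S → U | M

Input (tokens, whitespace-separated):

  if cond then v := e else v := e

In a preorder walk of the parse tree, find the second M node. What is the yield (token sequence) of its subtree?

v := e

[S [M if cond then [M v := e] else [M v := e]]]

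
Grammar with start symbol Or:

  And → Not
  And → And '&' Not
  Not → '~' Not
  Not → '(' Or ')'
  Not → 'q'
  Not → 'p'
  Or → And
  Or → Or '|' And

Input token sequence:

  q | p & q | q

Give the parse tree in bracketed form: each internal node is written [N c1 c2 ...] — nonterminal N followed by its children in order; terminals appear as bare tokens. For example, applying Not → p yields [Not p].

Or
Or | And
Or | And | And
And | And | And
Not | And | And
q | And | And
q | And & Not | And
q | Not & Not | And
q | p & Not | And
q | p & q | And
q | p & q | Not
q | p & q | q

[Or [Or [Or [And [Not q]]] | [And [And [Not p]] & [Not q]]] | [And [Not q]]]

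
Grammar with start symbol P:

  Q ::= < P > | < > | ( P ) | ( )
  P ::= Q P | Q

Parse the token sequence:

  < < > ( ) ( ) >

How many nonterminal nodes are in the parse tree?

8

[P [Q < [P [Q < >] [P [Q ( )] [P [Q ( )]]]] >]]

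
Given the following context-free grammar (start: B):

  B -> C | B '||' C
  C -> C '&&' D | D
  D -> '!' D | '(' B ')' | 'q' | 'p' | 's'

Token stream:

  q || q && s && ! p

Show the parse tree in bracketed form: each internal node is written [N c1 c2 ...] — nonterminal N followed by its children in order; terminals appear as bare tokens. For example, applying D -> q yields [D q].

B
B || C
C || C
D || C
q || C
q || C && D
q || C && D && D
q || D && D && D
q || q && D && D
q || q && s && D
q || q && s && ! D
q || q && s && ! p

[B [B [C [D q]]] || [C [C [C [D q]] && [D s]] && [D ! [D p]]]]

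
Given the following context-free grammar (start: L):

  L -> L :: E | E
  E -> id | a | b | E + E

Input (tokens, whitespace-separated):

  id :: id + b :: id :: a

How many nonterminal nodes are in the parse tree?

[L [L [L [L [E id]] :: [E [E id] + [E b]]] :: [E id]] :: [E a]]

10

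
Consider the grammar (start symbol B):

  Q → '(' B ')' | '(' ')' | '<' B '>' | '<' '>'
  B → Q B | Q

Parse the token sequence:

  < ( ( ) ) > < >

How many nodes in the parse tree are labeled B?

[B [Q < [B [Q ( [B [Q ( )]] )]] >] [B [Q < >]]]

4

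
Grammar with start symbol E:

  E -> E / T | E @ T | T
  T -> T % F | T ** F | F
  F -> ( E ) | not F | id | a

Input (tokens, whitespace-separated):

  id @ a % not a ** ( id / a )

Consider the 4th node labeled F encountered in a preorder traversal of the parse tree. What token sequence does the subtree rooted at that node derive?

a

[E [E [T [F id]]] @ [T [T [T [F a]] % [F not [F a]]] ** [F ( [E [E [T [F id]]] / [T [F a]]] )]]]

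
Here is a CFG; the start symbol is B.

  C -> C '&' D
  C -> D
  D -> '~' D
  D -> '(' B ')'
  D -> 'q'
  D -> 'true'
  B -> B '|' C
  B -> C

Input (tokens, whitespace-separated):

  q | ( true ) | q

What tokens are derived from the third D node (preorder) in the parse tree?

[B [B [B [C [D q]]] | [C [D ( [B [C [D true]]] )]]] | [C [D q]]]

true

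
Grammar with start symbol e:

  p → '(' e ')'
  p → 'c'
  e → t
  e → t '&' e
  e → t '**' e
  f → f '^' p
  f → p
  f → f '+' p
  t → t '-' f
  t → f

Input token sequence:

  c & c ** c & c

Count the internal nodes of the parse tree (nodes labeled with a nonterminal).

16

[e [t [f [p c]]] & [e [t [f [p c]]] ** [e [t [f [p c]]] & [e [t [f [p c]]]]]]]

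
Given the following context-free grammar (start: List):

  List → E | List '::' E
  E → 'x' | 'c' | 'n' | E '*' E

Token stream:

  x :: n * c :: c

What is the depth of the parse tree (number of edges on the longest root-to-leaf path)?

[List [List [List [E x]] :: [E [E n] * [E c]]] :: [E c]]

4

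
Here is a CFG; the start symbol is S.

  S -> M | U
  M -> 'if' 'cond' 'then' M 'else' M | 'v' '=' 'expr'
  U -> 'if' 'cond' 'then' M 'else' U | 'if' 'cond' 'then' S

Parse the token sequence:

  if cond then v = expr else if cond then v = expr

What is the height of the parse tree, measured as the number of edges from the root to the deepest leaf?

5

[S [U if cond then [M v = expr] else [U if cond then [S [M v = expr]]]]]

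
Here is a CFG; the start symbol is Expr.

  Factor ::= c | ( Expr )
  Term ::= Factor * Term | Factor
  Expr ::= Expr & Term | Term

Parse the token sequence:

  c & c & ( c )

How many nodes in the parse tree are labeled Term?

[Expr [Expr [Expr [Term [Factor c]]] & [Term [Factor c]]] & [Term [Factor ( [Expr [Term [Factor c]]] )]]]

4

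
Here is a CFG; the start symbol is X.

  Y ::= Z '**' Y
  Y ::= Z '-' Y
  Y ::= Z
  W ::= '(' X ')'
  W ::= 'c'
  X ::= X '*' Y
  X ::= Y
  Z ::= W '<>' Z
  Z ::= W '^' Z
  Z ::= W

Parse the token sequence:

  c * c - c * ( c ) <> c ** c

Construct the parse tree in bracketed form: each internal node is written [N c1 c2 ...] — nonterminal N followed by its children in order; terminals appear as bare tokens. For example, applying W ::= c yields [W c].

[X [X [X [Y [Z [W c]]]] * [Y [Z [W c]] - [Y [Z [W c]]]]] * [Y [Z [W ( [X [Y [Z [W c]]]] )] <> [Z [W c]]] ** [Y [Z [W c]]]]]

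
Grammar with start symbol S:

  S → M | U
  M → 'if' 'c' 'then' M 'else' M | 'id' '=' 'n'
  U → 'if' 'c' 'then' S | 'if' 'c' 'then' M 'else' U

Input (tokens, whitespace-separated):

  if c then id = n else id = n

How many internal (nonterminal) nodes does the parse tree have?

4

[S [M if c then [M id = n] else [M id = n]]]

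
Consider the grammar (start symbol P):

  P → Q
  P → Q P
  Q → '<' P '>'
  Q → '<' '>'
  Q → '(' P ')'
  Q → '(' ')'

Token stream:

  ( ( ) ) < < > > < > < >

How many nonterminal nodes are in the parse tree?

[P [Q ( [P [Q ( )]] )] [P [Q < [P [Q < >]] >] [P [Q < >] [P [Q < >]]]]]

12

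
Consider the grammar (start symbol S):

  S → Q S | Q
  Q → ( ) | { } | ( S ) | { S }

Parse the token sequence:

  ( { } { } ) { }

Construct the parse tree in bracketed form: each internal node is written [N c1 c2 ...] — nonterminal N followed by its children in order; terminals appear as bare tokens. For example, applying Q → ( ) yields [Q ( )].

S
Q S
( S ) S
( Q S ) S
( { } S ) S
( { } Q ) S
( { } { } ) S
( { } { } ) Q
( { } { } ) { }

[S [Q ( [S [Q { }] [S [Q { }]]] )] [S [Q { }]]]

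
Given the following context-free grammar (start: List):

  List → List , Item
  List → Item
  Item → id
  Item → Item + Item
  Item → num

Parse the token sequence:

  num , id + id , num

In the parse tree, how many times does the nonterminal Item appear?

5

[List [List [List [Item num]] , [Item [Item id] + [Item id]]] , [Item num]]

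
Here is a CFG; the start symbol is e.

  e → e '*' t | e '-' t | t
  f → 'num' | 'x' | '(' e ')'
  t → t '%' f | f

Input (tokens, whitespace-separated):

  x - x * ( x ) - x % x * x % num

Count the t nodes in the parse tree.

[e [e [e [e [e [t [f x]]] - [t [f x]]] * [t [f ( [e [t [f x]]] )]]] - [t [t [f x]] % [f x]]] * [t [t [f x]] % [f num]]]

8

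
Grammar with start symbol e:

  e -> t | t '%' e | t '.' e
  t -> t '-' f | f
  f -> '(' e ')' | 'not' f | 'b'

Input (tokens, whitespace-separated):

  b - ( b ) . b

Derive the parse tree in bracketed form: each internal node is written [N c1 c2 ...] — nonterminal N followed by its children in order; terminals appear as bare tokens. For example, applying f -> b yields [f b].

[e [t [t [f b]] - [f ( [e [t [f b]]] )]] . [e [t [f b]]]]

e
t . e
t - f . e
f - f . e
b - f . e
b - ( e ) . e
b - ( t ) . e
b - ( f ) . e
b - ( b ) . e
b - ( b ) . t
b - ( b ) . f
b - ( b ) . b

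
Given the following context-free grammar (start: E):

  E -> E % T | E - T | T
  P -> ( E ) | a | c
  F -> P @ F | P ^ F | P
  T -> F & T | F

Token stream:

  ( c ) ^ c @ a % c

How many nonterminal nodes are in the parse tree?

[E [E [T [F [P ( [E [T [F [P c]]]] )] ^ [F [P c] @ [F [P a]]]]]] % [T [F [P c]]]]

16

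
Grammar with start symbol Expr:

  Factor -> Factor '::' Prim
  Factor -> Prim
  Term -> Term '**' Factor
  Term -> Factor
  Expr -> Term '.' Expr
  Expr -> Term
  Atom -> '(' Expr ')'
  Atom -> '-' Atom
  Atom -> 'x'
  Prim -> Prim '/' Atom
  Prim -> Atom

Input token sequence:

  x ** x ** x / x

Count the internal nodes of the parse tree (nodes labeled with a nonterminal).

15

[Expr [Term [Term [Term [Factor [Prim [Atom x]]]] ** [Factor [Prim [Atom x]]]] ** [Factor [Prim [Prim [Atom x]] / [Atom x]]]]]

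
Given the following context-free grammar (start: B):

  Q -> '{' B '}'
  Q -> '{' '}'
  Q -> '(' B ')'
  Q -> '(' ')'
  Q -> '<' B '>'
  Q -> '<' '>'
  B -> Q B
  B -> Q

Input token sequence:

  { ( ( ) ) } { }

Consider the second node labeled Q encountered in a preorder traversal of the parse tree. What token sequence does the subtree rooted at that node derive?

( ( ) )

[B [Q { [B [Q ( [B [Q ( )]] )]] }] [B [Q { }]]]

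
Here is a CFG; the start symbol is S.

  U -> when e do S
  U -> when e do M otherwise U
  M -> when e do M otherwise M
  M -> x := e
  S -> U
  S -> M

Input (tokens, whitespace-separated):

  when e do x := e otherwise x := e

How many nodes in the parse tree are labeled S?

1

[S [M when e do [M x := e] otherwise [M x := e]]]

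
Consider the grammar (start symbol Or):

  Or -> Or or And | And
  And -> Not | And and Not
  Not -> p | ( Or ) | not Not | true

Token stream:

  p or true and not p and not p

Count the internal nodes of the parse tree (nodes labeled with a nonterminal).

[Or [Or [And [Not p]]] or [And [And [And [Not true]] and [Not not [Not p]]] and [Not not [Not p]]]]

12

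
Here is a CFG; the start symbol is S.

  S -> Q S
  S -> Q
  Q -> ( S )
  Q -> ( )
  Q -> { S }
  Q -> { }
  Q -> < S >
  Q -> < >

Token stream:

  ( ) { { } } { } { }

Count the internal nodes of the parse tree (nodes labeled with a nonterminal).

[S [Q ( )] [S [Q { [S [Q { }]] }] [S [Q { }] [S [Q { }]]]]]

10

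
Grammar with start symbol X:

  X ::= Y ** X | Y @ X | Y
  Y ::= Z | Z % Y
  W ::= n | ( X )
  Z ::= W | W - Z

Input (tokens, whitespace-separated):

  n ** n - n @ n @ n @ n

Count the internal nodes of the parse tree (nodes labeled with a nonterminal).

22

[X [Y [Z [W n]]] ** [X [Y [Z [W n] - [Z [W n]]]] @ [X [Y [Z [W n]]] @ [X [Y [Z [W n]]] @ [X [Y [Z [W n]]]]]]]]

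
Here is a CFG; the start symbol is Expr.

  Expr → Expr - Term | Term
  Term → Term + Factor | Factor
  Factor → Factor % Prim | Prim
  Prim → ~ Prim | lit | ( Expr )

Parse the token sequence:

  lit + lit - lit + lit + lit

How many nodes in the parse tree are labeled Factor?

5

[Expr [Expr [Term [Term [Factor [Prim lit]]] + [Factor [Prim lit]]]] - [Term [Term [Term [Factor [Prim lit]]] + [Factor [Prim lit]]] + [Factor [Prim lit]]]]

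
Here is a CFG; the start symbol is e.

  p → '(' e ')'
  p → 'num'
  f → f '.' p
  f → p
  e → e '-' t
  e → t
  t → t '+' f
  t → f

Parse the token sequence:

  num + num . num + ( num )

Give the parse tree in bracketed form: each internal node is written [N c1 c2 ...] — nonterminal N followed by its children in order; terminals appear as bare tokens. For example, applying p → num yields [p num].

[e [t [t [t [f [p num]]] + [f [f [p num]] . [p num]]] + [f [p ( [e [t [f [p num]]]] )]]]]

e
t
t + f
t + f + f
f + f + f
p + f + f
num + f + f
num + f . p + f
num + p . p + f
num + num . p + f
num + num . num + f
num + num . num + p
num + num . num + ( e )
num + num . num + ( t )
num + num . num + ( f )
num + num . num + ( p )
num + num . num + ( num )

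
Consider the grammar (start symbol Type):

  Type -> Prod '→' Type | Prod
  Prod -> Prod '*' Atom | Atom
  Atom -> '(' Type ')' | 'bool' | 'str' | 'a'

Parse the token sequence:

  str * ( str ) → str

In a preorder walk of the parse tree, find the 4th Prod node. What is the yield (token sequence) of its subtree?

str

[Type [Prod [Prod [Atom str]] * [Atom ( [Type [Prod [Atom str]]] )]] → [Type [Prod [Atom str]]]]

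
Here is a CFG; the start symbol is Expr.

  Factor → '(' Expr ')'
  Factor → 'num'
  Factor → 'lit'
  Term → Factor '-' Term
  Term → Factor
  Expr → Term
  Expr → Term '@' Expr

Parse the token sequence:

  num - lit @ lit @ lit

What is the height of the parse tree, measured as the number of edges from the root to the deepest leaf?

5

[Expr [Term [Factor num] - [Term [Factor lit]]] @ [Expr [Term [Factor lit]] @ [Expr [Term [Factor lit]]]]]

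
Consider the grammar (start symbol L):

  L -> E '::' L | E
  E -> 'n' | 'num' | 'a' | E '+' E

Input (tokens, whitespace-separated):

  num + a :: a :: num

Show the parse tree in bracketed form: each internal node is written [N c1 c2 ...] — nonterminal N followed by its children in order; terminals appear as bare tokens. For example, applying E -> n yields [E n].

L
E :: L
E + E :: L
num + E :: L
num + a :: L
num + a :: E :: L
num + a :: a :: L
num + a :: a :: E
num + a :: a :: num

[L [E [E num] + [E a]] :: [L [E a] :: [L [E num]]]]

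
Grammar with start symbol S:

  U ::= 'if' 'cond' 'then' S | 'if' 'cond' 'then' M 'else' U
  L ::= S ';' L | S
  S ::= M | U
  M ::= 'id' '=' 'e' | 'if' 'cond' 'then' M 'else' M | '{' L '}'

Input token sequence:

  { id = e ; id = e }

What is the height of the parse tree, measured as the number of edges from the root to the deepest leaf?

6

[S [M { [L [S [M id = e]] ; [L [S [M id = e]]]] }]]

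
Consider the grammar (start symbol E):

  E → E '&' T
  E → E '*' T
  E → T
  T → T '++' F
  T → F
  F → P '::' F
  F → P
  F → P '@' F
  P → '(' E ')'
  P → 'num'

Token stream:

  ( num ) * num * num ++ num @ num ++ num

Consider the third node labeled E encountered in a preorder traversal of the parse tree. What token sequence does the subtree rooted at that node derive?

( num )

[E [E [E [T [F [P ( [E [T [F [P num]]]] )]]]] * [T [F [P num]]]] * [T [T [T [F [P num]]] ++ [F [P num] @ [F [P num]]]] ++ [F [P num]]]]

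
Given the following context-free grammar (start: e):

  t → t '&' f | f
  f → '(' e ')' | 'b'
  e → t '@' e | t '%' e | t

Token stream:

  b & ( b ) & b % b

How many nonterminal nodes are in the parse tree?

[e [t [t [t [f b]] & [f ( [e [t [f b]]] )]] & [f b]] % [e [t [f b]]]]

13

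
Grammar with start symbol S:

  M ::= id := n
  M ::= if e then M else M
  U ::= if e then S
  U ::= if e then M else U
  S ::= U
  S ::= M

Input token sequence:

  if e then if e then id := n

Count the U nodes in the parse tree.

[S [U if e then [S [U if e then [S [M id := n]]]]]]

2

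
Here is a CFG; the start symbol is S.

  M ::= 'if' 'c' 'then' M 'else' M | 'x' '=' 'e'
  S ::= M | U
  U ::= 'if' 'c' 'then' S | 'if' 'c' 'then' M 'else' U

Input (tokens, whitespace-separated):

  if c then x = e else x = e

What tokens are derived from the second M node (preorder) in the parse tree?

[S [M if c then [M x = e] else [M x = e]]]

x = e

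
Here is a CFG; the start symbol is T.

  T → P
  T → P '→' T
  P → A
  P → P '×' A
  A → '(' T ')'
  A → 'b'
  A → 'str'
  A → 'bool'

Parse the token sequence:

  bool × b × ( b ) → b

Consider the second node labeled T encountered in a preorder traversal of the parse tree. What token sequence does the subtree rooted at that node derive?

b

[T [P [P [P [A bool]] × [A b]] × [A ( [T [P [A b]]] )]] → [T [P [A b]]]]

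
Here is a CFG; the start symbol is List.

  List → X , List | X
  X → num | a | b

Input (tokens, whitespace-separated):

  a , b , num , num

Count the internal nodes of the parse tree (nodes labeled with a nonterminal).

8

[List [X a] , [List [X b] , [List [X num] , [List [X num]]]]]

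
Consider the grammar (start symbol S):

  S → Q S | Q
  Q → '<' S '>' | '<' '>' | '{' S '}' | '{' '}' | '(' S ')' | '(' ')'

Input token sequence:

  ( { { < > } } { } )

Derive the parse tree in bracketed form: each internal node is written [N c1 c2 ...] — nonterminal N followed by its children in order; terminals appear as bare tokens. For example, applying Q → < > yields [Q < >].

S
Q
( S )
( Q S )
( { S } S )
( { Q } S )
( { { S } } S )
( { { Q } } S )
( { { < > } } S )
( { { < > } } Q )
( { { < > } } { } )

[S [Q ( [S [Q { [S [Q { [S [Q < >]] }]] }] [S [Q { }]]] )]]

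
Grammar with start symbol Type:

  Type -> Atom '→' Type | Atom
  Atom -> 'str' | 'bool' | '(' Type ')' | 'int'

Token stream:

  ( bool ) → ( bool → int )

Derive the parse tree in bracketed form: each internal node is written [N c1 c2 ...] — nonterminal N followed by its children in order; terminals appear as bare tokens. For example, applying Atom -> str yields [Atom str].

[Type [Atom ( [Type [Atom bool]] )] → [Type [Atom ( [Type [Atom bool] → [Type [Atom int]]] )]]]

Type
Atom → Type
( Type ) → Type
( Atom ) → Type
( bool ) → Type
( bool ) → Atom
( bool ) → ( Type )
( bool ) → ( Atom → Type )
( bool ) → ( bool → Type )
( bool ) → ( bool → Atom )
( bool ) → ( bool → int )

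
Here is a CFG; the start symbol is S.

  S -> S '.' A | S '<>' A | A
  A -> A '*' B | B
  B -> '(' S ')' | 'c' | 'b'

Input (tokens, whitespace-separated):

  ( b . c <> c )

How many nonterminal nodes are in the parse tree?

[S [A [B ( [S [S [S [A [B b]]] . [A [B c]]] <> [A [B c]]] )]]]

12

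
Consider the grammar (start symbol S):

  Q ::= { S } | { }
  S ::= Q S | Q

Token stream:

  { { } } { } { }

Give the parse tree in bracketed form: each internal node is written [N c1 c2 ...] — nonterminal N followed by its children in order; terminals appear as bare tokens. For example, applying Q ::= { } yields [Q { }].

S
Q S
{ S } S
{ Q } S
{ { } } S
{ { } } Q S
{ { } } { } S
{ { } } { } Q
{ { } } { } { }

[S [Q { [S [Q { }]] }] [S [Q { }] [S [Q { }]]]]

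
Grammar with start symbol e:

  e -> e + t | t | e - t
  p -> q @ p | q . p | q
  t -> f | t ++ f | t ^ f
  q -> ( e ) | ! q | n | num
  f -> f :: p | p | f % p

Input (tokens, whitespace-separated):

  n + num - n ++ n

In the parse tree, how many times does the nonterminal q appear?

[e [e [e [t [f [p [q n]]]]] + [t [f [p [q num]]]]] - [t [t [f [p [q n]]]] ++ [f [p [q n]]]]]

4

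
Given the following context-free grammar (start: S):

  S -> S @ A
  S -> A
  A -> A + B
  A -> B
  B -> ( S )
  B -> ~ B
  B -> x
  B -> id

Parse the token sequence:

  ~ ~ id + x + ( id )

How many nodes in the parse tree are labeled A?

[S [A [A [A [B ~ [B ~ [B id]]]] + [B x]] + [B ( [S [A [B id]]] )]]]

4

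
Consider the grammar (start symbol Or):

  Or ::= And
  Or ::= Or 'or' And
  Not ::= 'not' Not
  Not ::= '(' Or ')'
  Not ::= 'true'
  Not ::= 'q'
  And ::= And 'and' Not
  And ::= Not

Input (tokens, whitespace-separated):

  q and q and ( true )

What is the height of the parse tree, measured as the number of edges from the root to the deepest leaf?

6

[Or [And [And [And [Not q]] and [Not q]] and [Not ( [Or [And [Not true]]] )]]]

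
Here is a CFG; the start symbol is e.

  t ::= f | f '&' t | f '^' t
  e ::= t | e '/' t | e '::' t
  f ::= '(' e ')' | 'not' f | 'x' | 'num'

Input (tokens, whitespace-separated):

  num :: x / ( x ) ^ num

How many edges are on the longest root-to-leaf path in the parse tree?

6

[e [e [e [t [f num]]] :: [t [f x]]] / [t [f ( [e [t [f x]]] )] ^ [t [f num]]]]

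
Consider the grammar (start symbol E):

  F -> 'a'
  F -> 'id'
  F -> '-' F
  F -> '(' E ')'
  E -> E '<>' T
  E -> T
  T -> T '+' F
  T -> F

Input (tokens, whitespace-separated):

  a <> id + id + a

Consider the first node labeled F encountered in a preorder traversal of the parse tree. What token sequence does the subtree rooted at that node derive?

[E [E [T [F a]]] <> [T [T [T [F id]] + [F id]] + [F a]]]

a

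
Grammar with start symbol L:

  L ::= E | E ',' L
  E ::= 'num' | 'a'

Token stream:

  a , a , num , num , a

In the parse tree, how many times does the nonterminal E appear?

5

[L [E a] , [L [E a] , [L [E num] , [L [E num] , [L [E a]]]]]]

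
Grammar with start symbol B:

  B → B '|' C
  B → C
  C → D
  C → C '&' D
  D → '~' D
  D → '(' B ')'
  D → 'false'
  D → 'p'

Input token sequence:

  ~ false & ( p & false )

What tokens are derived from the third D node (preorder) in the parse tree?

[B [C [C [D ~ [D false]]] & [D ( [B [C [C [D p]] & [D false]]] )]]]

( p & false )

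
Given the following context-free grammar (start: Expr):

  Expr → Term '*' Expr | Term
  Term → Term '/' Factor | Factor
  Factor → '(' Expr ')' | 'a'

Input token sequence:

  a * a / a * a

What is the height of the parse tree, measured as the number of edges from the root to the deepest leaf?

[Expr [Term [Factor a]] * [Expr [Term [Term [Factor a]] / [Factor a]] * [Expr [Term [Factor a]]]]]

5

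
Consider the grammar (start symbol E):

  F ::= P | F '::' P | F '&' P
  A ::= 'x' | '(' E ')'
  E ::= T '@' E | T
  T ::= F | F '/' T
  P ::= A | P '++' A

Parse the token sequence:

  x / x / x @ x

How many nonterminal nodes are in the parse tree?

18

[E [T [F [P [A x]]] / [T [F [P [A x]]] / [T [F [P [A x]]]]]] @ [E [T [F [P [A x]]]]]]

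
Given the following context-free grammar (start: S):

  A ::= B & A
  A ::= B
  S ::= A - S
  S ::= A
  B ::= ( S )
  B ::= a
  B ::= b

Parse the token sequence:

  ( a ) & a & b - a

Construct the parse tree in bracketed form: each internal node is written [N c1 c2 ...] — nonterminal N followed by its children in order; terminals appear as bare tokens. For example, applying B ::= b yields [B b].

S
A - S
B & A - S
( S ) & A - S
( A ) & A - S
( B ) & A - S
( a ) & A - S
( a ) & B & A - S
( a ) & a & A - S
( a ) & a & B - S
( a ) & a & b - S
( a ) & a & b - A
( a ) & a & b - B
( a ) & a & b - a

[S [A [B ( [S [A [B a]]] )] & [A [B a] & [A [B b]]]] - [S [A [B a]]]]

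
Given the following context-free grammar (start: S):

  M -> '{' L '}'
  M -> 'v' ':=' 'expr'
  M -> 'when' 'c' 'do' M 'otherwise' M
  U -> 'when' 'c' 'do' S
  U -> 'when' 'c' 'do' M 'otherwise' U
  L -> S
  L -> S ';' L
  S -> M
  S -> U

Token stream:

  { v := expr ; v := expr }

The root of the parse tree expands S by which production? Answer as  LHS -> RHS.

S -> M

[S [M { [L [S [M v := expr]] ; [L [S [M v := expr]]]] }]]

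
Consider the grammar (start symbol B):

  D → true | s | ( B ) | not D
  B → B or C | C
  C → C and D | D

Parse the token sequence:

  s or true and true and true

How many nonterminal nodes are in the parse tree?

[B [B [C [D s]]] or [C [C [C [D true]] and [D true]] and [D true]]]

10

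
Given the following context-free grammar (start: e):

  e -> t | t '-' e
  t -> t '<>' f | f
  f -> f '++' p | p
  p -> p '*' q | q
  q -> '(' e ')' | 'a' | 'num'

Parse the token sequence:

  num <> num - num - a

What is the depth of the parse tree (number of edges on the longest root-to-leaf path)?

7

[e [t [t [f [p [q num]]]] <> [f [p [q num]]]] - [e [t [f [p [q num]]]] - [e [t [f [p [q a]]]]]]]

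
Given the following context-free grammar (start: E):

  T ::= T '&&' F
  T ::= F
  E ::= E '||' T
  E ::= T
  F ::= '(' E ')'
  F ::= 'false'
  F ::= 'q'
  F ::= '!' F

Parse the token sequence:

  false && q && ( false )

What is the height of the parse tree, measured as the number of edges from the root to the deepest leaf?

6

[E [T [T [T [F false]] && [F q]] && [F ( [E [T [F false]]] )]]]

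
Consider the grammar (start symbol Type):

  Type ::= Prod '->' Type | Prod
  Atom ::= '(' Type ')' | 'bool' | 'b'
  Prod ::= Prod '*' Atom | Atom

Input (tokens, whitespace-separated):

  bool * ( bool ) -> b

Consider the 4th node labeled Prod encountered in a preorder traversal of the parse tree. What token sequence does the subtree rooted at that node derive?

[Type [Prod [Prod [Atom bool]] * [Atom ( [Type [Prod [Atom bool]]] )]] -> [Type [Prod [Atom b]]]]

b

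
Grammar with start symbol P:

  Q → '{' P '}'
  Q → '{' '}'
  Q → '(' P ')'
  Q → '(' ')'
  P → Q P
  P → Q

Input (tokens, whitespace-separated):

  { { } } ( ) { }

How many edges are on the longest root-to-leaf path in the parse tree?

[P [Q { [P [Q { }]] }] [P [Q ( )] [P [Q { }]]]]

4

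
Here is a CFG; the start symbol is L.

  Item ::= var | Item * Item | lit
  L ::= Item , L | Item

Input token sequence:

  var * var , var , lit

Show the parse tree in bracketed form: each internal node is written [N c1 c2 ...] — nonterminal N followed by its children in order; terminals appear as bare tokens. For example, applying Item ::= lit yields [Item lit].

[L [Item [Item var] * [Item var]] , [L [Item var] , [L [Item lit]]]]

L
Item , L
Item * Item , L
var * Item , L
var * var , L
var * var , Item , L
var * var , var , L
var * var , var , Item
var * var , var , lit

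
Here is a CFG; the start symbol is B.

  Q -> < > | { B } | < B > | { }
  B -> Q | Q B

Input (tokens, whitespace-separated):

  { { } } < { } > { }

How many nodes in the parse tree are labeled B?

5

[B [Q { [B [Q { }]] }] [B [Q < [B [Q { }]] >] [B [Q { }]]]]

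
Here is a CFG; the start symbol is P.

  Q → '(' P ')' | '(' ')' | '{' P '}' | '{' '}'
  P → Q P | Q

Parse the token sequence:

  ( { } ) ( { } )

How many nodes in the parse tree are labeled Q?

4

[P [Q ( [P [Q { }]] )] [P [Q ( [P [Q { }]] )]]]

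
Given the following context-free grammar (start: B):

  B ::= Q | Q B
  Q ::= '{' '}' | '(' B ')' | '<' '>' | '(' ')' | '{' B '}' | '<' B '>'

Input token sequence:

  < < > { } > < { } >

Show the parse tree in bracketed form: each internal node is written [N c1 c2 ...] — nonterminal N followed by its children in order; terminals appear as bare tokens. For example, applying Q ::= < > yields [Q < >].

[B [Q < [B [Q < >] [B [Q { }]]] >] [B [Q < [B [Q { }]] >]]]

B
Q B
< B > B
< Q B > B
< < > B > B
< < > Q > B
< < > { } > B
< < > { } > Q
< < > { } > < B >
< < > { } > < Q >
< < > { } > < { } >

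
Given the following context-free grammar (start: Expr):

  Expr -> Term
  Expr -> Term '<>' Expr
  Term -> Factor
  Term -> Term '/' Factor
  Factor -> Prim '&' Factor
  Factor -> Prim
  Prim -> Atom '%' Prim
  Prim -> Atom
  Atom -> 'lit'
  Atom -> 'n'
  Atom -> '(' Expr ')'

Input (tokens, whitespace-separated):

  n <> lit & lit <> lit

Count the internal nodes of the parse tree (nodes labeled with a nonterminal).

[Expr [Term [Factor [Prim [Atom n]]]] <> [Expr [Term [Factor [Prim [Atom lit]] & [Factor [Prim [Atom lit]]]]] <> [Expr [Term [Factor [Prim [Atom lit]]]]]]]

18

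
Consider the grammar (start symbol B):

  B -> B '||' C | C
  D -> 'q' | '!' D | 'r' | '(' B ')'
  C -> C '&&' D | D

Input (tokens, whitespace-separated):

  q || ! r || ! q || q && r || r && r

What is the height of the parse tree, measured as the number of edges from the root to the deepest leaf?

7

[B [B [B [B [B [C [D q]]] || [C [D ! [D r]]]] || [C [D ! [D q]]]] || [C [C [D q]] && [D r]]] || [C [C [D r]] && [D r]]]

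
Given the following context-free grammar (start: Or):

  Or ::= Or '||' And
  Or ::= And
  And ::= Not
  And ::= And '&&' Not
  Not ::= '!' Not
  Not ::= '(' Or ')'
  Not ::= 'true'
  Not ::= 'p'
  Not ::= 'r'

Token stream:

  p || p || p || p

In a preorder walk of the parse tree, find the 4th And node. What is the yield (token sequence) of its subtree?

p

[Or [Or [Or [Or [And [Not p]]] || [And [Not p]]] || [And [Not p]]] || [And [Not p]]]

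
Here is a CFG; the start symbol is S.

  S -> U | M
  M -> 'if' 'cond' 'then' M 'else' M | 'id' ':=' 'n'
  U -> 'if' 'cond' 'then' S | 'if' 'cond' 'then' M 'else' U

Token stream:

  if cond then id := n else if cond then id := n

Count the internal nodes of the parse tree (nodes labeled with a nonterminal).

[S [U if cond then [M id := n] else [U if cond then [S [M id := n]]]]]

6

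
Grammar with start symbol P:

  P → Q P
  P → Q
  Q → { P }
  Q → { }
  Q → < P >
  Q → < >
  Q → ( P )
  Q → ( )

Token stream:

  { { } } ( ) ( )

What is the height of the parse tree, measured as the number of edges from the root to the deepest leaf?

4

[P [Q { [P [Q { }]] }] [P [Q ( )] [P [Q ( )]]]]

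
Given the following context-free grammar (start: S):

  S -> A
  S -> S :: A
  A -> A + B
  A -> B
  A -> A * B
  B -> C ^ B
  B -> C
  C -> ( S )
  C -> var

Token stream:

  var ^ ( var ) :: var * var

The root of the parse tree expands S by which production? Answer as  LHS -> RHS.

[S [S [A [B [C var] ^ [B [C ( [S [A [B [C var]]]] )]]]]] :: [A [A [B [C var]]] * [B [C var]]]]

S -> S :: A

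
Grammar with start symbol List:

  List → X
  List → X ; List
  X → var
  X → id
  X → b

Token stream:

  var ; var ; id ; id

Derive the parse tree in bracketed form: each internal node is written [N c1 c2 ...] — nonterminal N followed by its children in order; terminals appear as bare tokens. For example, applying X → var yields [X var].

[List [X var] ; [List [X var] ; [List [X id] ; [List [X id]]]]]

List
X ; List
var ; List
var ; X ; List
var ; var ; List
var ; var ; X ; List
var ; var ; id ; List
var ; var ; id ; X
var ; var ; id ; id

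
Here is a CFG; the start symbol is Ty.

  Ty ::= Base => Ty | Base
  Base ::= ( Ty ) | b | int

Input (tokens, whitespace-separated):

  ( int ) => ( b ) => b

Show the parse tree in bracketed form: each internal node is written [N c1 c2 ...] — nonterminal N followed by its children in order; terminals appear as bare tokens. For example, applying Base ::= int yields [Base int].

[Ty [Base ( [Ty [Base int]] )] => [Ty [Base ( [Ty [Base b]] )] => [Ty [Base b]]]]

Ty
Base => Ty
( Ty ) => Ty
( Base ) => Ty
( int ) => Ty
( int ) => Base => Ty
( int ) => ( Ty ) => Ty
( int ) => ( Base ) => Ty
( int ) => ( b ) => Ty
( int ) => ( b ) => Base
( int ) => ( b ) => b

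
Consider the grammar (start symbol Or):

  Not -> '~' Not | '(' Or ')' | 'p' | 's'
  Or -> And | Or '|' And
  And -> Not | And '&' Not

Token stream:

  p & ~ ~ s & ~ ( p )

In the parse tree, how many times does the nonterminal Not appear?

[Or [And [And [And [Not p]] & [Not ~ [Not ~ [Not s]]]] & [Not ~ [Not ( [Or [And [Not p]]] )]]]]

7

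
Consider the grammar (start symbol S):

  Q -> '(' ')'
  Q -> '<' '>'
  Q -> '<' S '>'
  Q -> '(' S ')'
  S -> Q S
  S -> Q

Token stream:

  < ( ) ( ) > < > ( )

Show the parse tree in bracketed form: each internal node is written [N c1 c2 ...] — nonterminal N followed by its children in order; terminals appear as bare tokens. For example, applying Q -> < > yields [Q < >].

S
Q S
< S > S
< Q S > S
< ( ) S > S
< ( ) Q > S
< ( ) ( ) > S
< ( ) ( ) > Q S
< ( ) ( ) > < > S
< ( ) ( ) > < > Q
< ( ) ( ) > < > ( )

[S [Q < [S [Q ( )] [S [Q ( )]]] >] [S [Q < >] [S [Q ( )]]]]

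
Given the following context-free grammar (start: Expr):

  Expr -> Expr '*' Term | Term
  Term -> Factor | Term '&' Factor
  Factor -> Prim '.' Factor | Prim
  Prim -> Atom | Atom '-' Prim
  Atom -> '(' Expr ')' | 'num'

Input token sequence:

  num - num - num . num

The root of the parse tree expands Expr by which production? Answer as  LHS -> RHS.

[Expr [Term [Factor [Prim [Atom num] - [Prim [Atom num] - [Prim [Atom num]]]] . [Factor [Prim [Atom num]]]]]]

Expr -> Term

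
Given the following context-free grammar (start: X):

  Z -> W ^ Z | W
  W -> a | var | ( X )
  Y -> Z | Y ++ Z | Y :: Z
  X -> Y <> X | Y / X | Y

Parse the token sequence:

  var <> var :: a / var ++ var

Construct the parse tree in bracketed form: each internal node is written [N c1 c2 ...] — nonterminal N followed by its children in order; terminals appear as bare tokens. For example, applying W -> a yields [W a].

X
Y <> X
Z <> X
W <> X
var <> X
var <> Y / X
var <> Y :: Z / X
var <> Z :: Z / X
var <> W :: Z / X
var <> var :: Z / X
var <> var :: W / X
var <> var :: a / X
var <> var :: a / Y
var <> var :: a / Y ++ Z
var <> var :: a / Z ++ Z
var <> var :: a / W ++ Z
var <> var :: a / var ++ Z
var <> var :: a / var ++ W
var <> var :: a / var ++ var

[X [Y [Z [W var]]] <> [X [Y [Y [Z [W var]]] :: [Z [W a]]] / [X [Y [Y [Z [W var]]] ++ [Z [W var]]]]]]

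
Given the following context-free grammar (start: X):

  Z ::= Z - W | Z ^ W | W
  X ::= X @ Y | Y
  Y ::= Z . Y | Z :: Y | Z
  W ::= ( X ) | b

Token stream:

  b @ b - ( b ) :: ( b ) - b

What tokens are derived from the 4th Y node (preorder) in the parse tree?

[X [X [Y [Z [W b]]]] @ [Y [Z [Z [W b]] - [W ( [X [Y [Z [W b]]]] )]] :: [Y [Z [Z [W ( [X [Y [Z [W b]]]] )]] - [W b]]]]]

( b ) - b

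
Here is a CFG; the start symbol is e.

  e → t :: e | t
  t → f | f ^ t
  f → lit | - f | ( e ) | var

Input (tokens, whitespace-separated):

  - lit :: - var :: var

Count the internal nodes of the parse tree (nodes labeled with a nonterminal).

[e [t [f - [f lit]]] :: [e [t [f - [f var]]] :: [e [t [f var]]]]]

11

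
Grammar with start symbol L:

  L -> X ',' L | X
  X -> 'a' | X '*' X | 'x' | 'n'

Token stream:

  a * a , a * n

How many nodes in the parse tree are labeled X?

[L [X [X a] * [X a]] , [L [X [X a] * [X n]]]]

6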